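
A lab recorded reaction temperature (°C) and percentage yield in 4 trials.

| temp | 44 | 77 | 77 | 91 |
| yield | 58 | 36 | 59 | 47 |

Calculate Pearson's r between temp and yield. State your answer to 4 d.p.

n = 4, Σx = 289, Σy = 200, Σx² = 22075, Σy² = 10350, Σxy = 14144
nΣxy − ΣxΣy = 56576 − 57800 = -1224
nΣx² − (Σx)² = 88300 − 83521 = 4779; nΣy² − (Σy)² = 41400 − 40000 = 1400
r = -1224 / √(4779 × 1400) = -1224 / 2586.6194 ≈ -0.4732

-0.4732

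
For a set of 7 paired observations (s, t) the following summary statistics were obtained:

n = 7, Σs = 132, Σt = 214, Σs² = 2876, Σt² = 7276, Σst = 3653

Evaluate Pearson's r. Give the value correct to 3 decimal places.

-0.718

r = (nΣst − ΣsΣt) / √[(nΣs² − (Σs)²)(nΣt² − (Σt)²)]
Numerator: 7×3653 − 132×214 = -2677
Denominator: √[(20132 − 17424)(50932 − 45796)] = √[2708 × 5136] = 3729.3817
r = -2677 / 3729.3817 ≈ -0.718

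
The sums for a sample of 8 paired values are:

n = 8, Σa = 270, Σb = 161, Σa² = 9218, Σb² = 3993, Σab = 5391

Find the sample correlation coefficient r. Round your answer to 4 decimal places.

r = (nΣab − ΣaΣb) / √[(nΣa² − (Σa)²)(nΣb² − (Σb)²)]
Numerator: 8×5391 − 270×161 = -342
Denominator: √[(73744 − 72900)(31944 − 25921)] = √[844 × 6023] = 2254.6423
r = -342 / 2254.6423 ≈ -0.1517

-0.1517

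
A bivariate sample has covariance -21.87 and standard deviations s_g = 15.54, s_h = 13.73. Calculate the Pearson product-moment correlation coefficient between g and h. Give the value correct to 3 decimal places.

-0.103

r = Cov(g,h) / (s_g · s_h) = -21.87 / (15.54 × 13.73)
  = -21.87 / 213.3642 ≈ -0.103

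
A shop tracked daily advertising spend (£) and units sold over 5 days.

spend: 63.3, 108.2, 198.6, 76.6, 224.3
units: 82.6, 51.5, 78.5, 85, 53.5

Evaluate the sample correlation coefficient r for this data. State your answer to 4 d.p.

-0.4642

n = 5, Σx = 671, Σy = 351.1, Σx² = 111334.14, Σy² = 25724.51, Σxy = 44902.03
nΣxy − ΣxΣy = 224510.15 − 235588.1 = -11077.95
nΣx² − (Σx)² = 556670.7 − 450241 = 106429.7; nΣy² − (Σy)² = 128622.55 − 123271.21 = 5351.34
r = -11077.95 / √(106429.7 × 5351.34) = -11077.95 / 23865.0688 ≈ -0.4642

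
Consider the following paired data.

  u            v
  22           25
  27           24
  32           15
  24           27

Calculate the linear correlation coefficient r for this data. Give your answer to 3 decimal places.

-0.905

n = 4, Σu = 105, Σv = 91, Σu² = 2813, Σv² = 2155, Σuv = 2326
nΣuv − ΣuΣv = 9304 − 9555 = -251
nΣu² − (Σu)² = 11252 − 11025 = 227; nΣv² − (Σv)² = 8620 − 8281 = 339
r = -251 / √(227 × 339) = -251 / 277.4040 ≈ -0.905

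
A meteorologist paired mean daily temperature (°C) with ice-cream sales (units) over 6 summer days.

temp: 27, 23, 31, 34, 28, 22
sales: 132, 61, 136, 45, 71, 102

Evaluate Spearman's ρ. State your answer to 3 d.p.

-0.143

Rank temp: 3, 2, 5, 6, 4, 1
Rank sales: 5, 2, 6, 1, 3, 4
d = rank(temp) − rank(sales): -2, 0, -1, 5, 1, -3; Σd² = 40
ρ = 1 − 6Σd² / [n(n²−1)] = 1 − 6×40 / (6×35) = 1 − 240/210 ≈ -0.143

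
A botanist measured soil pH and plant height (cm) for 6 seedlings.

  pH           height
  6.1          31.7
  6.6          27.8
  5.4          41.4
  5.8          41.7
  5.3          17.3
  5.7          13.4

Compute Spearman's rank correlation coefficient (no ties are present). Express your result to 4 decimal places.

0.2000

Rank pH: 5, 6, 2, 4, 1, 3
Rank height: 4, 3, 5, 6, 2, 1
d = rank(pH) − rank(height): 1, 3, -3, -2, -1, 2; Σd² = 28
ρ = 1 − 6Σd² / [n(n²−1)] = 1 − 6×28 / (6×35) = 1 − 168/210 ≈ 0.2000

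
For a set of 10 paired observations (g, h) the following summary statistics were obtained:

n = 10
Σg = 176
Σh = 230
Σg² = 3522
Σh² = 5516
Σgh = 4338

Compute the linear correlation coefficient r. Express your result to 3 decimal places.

r = (nΣgh − ΣgΣh) / √[(nΣg² − (Σg)²)(nΣh² − (Σh)²)]
Numerator: 10×4338 − 176×230 = 2900
Denominator: √[(35220 − 30976)(55160 − 52900)] = √[4244 × 2260] = 3097.0050
r = 2900 / 3097.0050 ≈ 0.936

0.936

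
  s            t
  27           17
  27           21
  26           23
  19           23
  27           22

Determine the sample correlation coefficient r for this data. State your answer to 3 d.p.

-0.466

n = 5, Σs = 126, Σt = 106, Σs² = 3224, Σt² = 2272, Σst = 2655
nΣst − ΣsΣt = 13275 − 13356 = -81
nΣs² − (Σs)² = 16120 − 15876 = 244; nΣt² − (Σt)² = 11360 − 11236 = 124
r = -81 / √(244 × 124) = -81 / 173.9425 ≈ -0.466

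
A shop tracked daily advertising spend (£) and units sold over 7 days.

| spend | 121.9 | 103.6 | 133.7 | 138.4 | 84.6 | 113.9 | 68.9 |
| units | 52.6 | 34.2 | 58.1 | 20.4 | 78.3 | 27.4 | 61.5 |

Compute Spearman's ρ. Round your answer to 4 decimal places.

Rank spend: 5, 3, 6, 7, 2, 4, 1
Rank units: 4, 3, 5, 1, 7, 2, 6
d = rank(spend) − rank(units): 1, 0, 1, 6, -5, 2, -5; Σd² = 92
ρ = 1 − 6Σd² / [n(n²−1)] = 1 − 6×92 / (7×48) = 1 − 552/336 ≈ -0.6429

-0.6429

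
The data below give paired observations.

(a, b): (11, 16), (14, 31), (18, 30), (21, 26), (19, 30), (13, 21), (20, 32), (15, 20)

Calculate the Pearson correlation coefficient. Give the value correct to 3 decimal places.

0.693

n = 8, Σa = 131, Σb = 206, Σa² = 2237, Σb² = 5558, Σab = 3479
nΣab − ΣaΣb = 27832 − 26986 = 846
nΣa² − (Σa)² = 17896 − 17161 = 735; nΣb² − (Σb)² = 44464 − 42436 = 2028
r = 846 / √(735 × 2028) = 846 / 1220.8931 ≈ 0.693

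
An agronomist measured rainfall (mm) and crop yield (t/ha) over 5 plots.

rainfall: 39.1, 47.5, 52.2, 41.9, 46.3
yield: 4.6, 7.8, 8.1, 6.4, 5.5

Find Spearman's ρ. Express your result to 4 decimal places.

Rank rainfall: 1, 4, 5, 2, 3
Rank yield: 1, 4, 5, 3, 2
d = rank(rainfall) − rank(yield): 0, 0, 0, -1, 1; Σd² = 2
ρ = 1 − 6Σd² / [n(n²−1)] = 1 − 6×2 / (5×24) = 1 − 12/120 ≈ 0.9000

0.9000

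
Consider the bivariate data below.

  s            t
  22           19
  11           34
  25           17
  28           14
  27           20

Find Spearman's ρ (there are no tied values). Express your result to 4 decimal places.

-0.7000

Rank s: 2, 1, 3, 5, 4
Rank t: 3, 5, 2, 1, 4
d = rank(s) − rank(t): -1, -4, 1, 4, 0; Σd² = 34
ρ = 1 − 6Σd² / [n(n²−1)] = 1 − 6×34 / (5×24) = 1 − 204/120 ≈ -0.7000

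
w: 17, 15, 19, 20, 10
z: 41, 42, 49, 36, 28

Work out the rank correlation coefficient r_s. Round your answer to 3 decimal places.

Rank w: 3, 2, 4, 5, 1
Rank z: 3, 4, 5, 2, 1
d = rank(w) − rank(z): 0, -2, -1, 3, 0; Σd² = 14
ρ = 1 − 6Σd² / [n(n²−1)] = 1 − 6×14 / (5×24) = 1 − 84/120 ≈ 0.300

0.300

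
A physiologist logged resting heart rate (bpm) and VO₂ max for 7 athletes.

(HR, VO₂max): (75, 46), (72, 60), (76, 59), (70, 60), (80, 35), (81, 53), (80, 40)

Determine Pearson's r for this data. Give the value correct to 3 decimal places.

n = 7, Σx = 534, Σy = 353, Σx² = 40846, Σy² = 18431, Σxy = 26747
nΣxy − ΣxΣy = 187229 − 188502 = -1273
nΣx² − (Σx)² = 285922 − 285156 = 766; nΣy² − (Σy)² = 129017 − 124609 = 4408
r = -1273 / √(766 × 4408) = -1273 / 1837.5331 ≈ -0.693

-0.693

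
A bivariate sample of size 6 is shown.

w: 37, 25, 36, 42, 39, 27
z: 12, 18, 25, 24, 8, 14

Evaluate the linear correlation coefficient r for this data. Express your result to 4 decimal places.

0.1058

n = 6, Σw = 206, Σz = 101, Σw² = 7304, Σz² = 1929, Σwz = 3492
nΣwz − ΣwΣz = 20952 − 20806 = 146
nΣw² − (Σw)² = 43824 − 42436 = 1388; nΣz² − (Σz)² = 11574 − 10201 = 1373
r = 146 / √(1388 × 1373) = 146 / 1380.4796 ≈ 0.1058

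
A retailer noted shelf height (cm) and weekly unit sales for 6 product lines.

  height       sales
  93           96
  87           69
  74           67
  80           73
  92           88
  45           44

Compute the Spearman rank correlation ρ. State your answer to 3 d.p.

0.943

Rank height: 6, 4, 2, 3, 5, 1
Rank sales: 6, 3, 2, 4, 5, 1
d = rank(height) − rank(sales): 0, 1, 0, -1, 0, 0; Σd² = 2
ρ = 1 − 6Σd² / [n(n²−1)] = 1 − 6×2 / (6×35) = 1 − 12/210 ≈ 0.943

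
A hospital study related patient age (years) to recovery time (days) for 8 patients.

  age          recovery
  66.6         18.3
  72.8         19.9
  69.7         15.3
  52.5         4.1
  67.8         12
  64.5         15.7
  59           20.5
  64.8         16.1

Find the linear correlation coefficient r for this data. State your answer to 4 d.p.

0.5936

n = 8, Σx = 517.7, Σy = 121.9, Σx² = 33786.87, Σy² = 2051.75, Σxy = 8028.19
nΣxy − ΣxΣy = 64225.52 − 63107.63 = 1117.89
nΣx² − (Σx)² = 270294.96 − 268013.29 = 2281.67; nΣy² − (Σy)² = 16414 − 14859.61 = 1554.39
r = 1117.89 / √(2281.67 × 1554.39) = 1117.89 / 1883.2432 ≈ 0.5936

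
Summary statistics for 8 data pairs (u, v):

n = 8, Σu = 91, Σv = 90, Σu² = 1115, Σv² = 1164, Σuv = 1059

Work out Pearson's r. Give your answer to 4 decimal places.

0.3204

r = (nΣuv − ΣuΣv) / √[(nΣu² − (Σu)²)(nΣv² − (Σv)²)]
Numerator: 8×1059 − 91×90 = 282
Denominator: √[(8920 − 8281)(9312 − 8100)] = √[639 × 1212] = 880.0386
r = 282 / 880.0386 ≈ 0.3204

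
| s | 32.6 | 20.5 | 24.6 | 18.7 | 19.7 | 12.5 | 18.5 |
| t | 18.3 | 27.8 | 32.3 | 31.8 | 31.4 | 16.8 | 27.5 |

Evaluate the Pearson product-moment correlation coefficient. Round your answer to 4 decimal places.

-0.0560

n = 7, Σs = 147.1, Σt = 185.9, Σs² = 3324.45, Σt² = 5186.71, Σst = 3893.05
nΣst − ΣsΣt = 27251.35 − 27345.89 = -94.54
nΣs² − (Σs)² = 23271.15 − 21638.41 = 1632.74; nΣt² − (Σt)² = 36306.97 − 34558.81 = 1748.16
r = -94.54 / √(1632.74 × 1748.16) = -94.54 / 1689.4646 ≈ -0.0560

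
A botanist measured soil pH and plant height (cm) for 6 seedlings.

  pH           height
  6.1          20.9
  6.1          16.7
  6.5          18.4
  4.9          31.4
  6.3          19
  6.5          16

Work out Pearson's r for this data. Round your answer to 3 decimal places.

n = 6, Σx = 36.4, Σy = 122.4, Σx² = 222.62, Σy² = 2657.22, Σxy = 726.52
nΣxy − ΣxΣy = 4359.12 − 4455.36 = -96.24
nΣx² − (Σx)² = 1335.72 − 1324.96 = 10.76; nΣy² − (Σy)² = 15943.32 − 14981.76 = 961.56
r = -96.24 / √(10.76 × 961.56) = -96.24 / 101.7172 ≈ -0.946

-0.946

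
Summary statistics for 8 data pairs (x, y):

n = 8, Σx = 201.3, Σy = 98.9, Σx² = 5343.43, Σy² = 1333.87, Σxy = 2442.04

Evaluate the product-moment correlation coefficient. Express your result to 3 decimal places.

-0.265

r = (nΣxy − ΣxΣy) / √[(nΣx² − (Σx)²)(nΣy² − (Σy)²)]
Numerator: 8×2442.04 − 201.3×98.9 = -372.25
Denominator: √[(42747.44 − 40521.69)(10670.96 − 9781.21)] = √[2225.75 × 889.75] = 1407.2530
r = -372.25 / 1407.2530 ≈ -0.265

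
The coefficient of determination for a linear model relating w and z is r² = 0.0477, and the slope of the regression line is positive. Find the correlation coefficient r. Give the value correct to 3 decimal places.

0.218

|r| = √0.0477 = 0.218
The association is positive, so r = 0.218.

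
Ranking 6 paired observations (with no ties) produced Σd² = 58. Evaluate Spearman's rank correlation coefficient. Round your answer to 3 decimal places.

-0.657

ρ = 1 − 6Σd² / [n(n²−1)] = 1 − 6×58 / (6×35)
  = 1 − 348/210 = 1 − 1.6571 ≈ -0.657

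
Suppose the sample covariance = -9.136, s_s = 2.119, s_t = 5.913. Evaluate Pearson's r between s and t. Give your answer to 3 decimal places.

r = Cov(s,t) / (s_s · s_t) = -9.136 / (2.119 × 5.913)
  = -9.136 / 12.5296 ≈ -0.729

-0.729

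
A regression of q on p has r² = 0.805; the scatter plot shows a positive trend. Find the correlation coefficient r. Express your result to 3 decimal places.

|r| = √0.805 = 0.897
The association is positive, so r = 0.897.

0.897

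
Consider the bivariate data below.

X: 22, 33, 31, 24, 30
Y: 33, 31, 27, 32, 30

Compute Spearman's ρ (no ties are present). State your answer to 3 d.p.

Rank X: 1, 5, 4, 2, 3
Rank Y: 5, 3, 1, 4, 2
d = rank(X) − rank(Y): -4, 2, 3, -2, 1; Σd² = 34
ρ = 1 − 6Σd² / [n(n²−1)] = 1 − 6×34 / (5×24) = 1 − 204/120 ≈ -0.700

-0.700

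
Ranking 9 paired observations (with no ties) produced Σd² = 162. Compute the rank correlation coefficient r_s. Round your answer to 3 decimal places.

ρ = 1 − 6Σd² / [n(n²−1)] = 1 − 6×162 / (9×80)
  = 1 − 972/720 = 1 − 1.3500 ≈ -0.350

-0.350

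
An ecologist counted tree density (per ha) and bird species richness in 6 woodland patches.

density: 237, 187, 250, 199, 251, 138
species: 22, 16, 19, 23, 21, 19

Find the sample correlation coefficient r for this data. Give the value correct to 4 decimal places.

n = 6, Σx = 1262, Σy = 120, Σx² = 275284, Σy² = 2432, Σxy = 25426
nΣxy − ΣxΣy = 152556 − 151440 = 1116
nΣx² − (Σx)² = 1651704 − 1592644 = 59060; nΣy² − (Σy)² = 14592 − 14400 = 192
r = 1116 / √(59060 × 192) = 1116 / 3367.4204 ≈ 0.3314

0.3314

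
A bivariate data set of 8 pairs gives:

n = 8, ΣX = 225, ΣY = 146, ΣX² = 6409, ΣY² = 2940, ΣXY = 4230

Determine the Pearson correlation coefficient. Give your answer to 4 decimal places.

0.8290

r = (nΣXY − ΣXΣY) / √[(nΣX² − (ΣX)²)(nΣY² − (ΣY)²)]
Numerator: 8×4230 − 225×146 = 990
Denominator: √[(51272 − 50625)(23520 − 21316)] = √[647 × 2204] = 1194.1474
r = 990 / 1194.1474 ≈ 0.8290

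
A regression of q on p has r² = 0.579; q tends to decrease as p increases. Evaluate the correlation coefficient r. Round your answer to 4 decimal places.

-0.7609

|r| = √0.579 = 0.7609
The association is negative, so r = −0.7609.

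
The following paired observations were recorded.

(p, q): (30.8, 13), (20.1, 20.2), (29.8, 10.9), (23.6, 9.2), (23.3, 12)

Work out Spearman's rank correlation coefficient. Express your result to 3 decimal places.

-0.300

Rank p: 5, 1, 4, 3, 2
Rank q: 4, 5, 2, 1, 3
d = rank(p) − rank(q): 1, -4, 2, 2, -1; Σd² = 26
ρ = 1 − 6Σd² / [n(n²−1)] = 1 − 6×26 / (5×24) = 1 − 156/120 ≈ -0.300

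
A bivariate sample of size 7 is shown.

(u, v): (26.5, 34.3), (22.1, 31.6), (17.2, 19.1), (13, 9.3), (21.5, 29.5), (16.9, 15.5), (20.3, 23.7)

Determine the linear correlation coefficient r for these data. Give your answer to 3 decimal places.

0.968

n = 7, Σu = 137.5, Σv = 163, Σu² = 2815.45, Σv² = 4298.54, Σuv = 3434.04
nΣuv − ΣuΣv = 24038.28 − 22412.5 = 1625.78
nΣu² − (Σu)² = 19708.15 − 18906.25 = 801.9; nΣv² − (Σv)² = 30089.78 − 26569 = 3520.78
r = 1625.78 / √(801.9 × 3520.78) = 1625.78 / 1680.2718 ≈ 0.968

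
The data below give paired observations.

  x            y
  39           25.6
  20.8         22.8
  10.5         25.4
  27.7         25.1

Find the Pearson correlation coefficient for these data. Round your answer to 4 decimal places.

0.2476

n = 4, Σx = 98, Σy = 98.9, Σx² = 2831.18, Σy² = 2450.37, Σxy = 2434.61
nΣxy − ΣxΣy = 9738.44 − 9692.2 = 46.24
nΣx² − (Σx)² = 11324.72 − 9604 = 1720.72; nΣy² − (Σy)² = 9801.48 − 9781.21 = 20.27
r = 46.24 / √(1720.72 × 20.27) = 46.24 / 186.7592 ≈ 0.2476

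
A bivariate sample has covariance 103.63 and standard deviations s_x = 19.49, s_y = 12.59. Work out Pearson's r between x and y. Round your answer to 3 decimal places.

r = Cov(x,y) / (s_x · s_y) = 103.63 / (19.49 × 12.59)
  = 103.63 / 245.3791 ≈ 0.422

0.422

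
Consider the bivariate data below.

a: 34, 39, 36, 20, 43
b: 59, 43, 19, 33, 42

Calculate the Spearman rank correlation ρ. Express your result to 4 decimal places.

0.1000

Rank a: 2, 4, 3, 1, 5
Rank b: 5, 4, 1, 2, 3
d = rank(a) − rank(b): -3, 0, 2, -1, 2; Σd² = 18
ρ = 1 − 6Σd² / [n(n²−1)] = 1 − 6×18 / (5×24) = 1 − 108/120 ≈ 0.1000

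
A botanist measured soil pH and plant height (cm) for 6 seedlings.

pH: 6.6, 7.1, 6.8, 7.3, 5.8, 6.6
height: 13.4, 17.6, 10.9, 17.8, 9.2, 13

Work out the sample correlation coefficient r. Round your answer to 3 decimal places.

0.869

n = 6, Σx = 40.2, Σy = 81.9, Σx² = 270.7, Σy² = 1178.61, Σxy = 556.62
nΣxy − ΣxΣy = 3339.72 − 3292.38 = 47.34
nΣx² − (Σx)² = 1624.2 − 1616.04 = 8.16; nΣy² − (Σy)² = 7071.66 − 6707.61 = 364.05
r = 47.34 / √(8.16 × 364.05) = 47.34 / 54.5037 ≈ 0.869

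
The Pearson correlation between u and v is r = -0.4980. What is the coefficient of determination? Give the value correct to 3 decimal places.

0.248

r² = (-0.4980)² = 0.248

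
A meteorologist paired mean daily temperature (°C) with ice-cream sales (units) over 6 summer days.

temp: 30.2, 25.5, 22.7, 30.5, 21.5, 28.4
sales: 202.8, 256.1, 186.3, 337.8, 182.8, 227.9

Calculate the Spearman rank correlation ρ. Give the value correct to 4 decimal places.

Rank temp: 5, 3, 2, 6, 1, 4
Rank sales: 3, 5, 2, 6, 1, 4
d = rank(temp) − rank(sales): 2, -2, 0, 0, 0, 0; Σd² = 8
ρ = 1 − 6Σd² / [n(n²−1)] = 1 − 6×8 / (6×35) = 1 − 48/210 ≈ 0.7714

0.7714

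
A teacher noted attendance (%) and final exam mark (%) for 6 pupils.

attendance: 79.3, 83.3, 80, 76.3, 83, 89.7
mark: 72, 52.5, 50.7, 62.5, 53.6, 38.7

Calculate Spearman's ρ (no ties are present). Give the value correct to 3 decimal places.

Rank attendance: 2, 5, 3, 1, 4, 6
Rank mark: 6, 3, 2, 5, 4, 1
d = rank(attendance) − rank(mark): -4, 2, 1, -4, 0, 5; Σd² = 62
ρ = 1 − 6Σd² / [n(n²−1)] = 1 − 6×62 / (6×35) = 1 − 372/210 ≈ -0.771

-0.771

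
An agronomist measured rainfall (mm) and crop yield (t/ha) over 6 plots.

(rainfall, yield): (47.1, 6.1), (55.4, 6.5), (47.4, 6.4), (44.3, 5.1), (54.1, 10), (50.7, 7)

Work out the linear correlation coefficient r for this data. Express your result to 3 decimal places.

n = 6, Σx = 299, Σy = 41.1, Σx² = 14994.12, Σy² = 295.43, Σxy = 2072.6
nΣxy − ΣxΣy = 12435.6 − 12288.9 = 146.7
nΣx² − (Σx)² = 89964.72 − 89401 = 563.72; nΣy² − (Σy)² = 1772.58 − 1689.21 = 83.37
r = 146.7 / √(563.72 × 83.37) = 146.7 / 216.7887 ≈ 0.677

0.677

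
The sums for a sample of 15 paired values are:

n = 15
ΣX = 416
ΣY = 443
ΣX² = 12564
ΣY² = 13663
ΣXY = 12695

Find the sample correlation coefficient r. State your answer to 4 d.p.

r = (nΣXY − ΣXΣY) / √[(nΣX² − (ΣX)²)(nΣY² − (ΣY)²)]
Numerator: 15×12695 − 416×443 = 6137
Denominator: √[(188460 − 173056)(204945 − 196249)] = √[15404 × 8696] = 11573.8146
r = 6137 / 11573.8146 ≈ 0.5302

0.5302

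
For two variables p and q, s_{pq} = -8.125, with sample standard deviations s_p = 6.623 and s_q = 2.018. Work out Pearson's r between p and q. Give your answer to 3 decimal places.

r = Cov(p,q) / (s_p · s_q) = -8.125 / (6.623 × 2.018)
  = -8.125 / 13.3652 ≈ -0.608

-0.608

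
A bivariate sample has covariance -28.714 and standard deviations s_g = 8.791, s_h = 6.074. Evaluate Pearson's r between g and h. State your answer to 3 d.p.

r = Cov(g,h) / (s_g · s_h) = -28.714 / (8.791 × 6.074)
  = -28.714 / 53.3965 ≈ -0.538

-0.538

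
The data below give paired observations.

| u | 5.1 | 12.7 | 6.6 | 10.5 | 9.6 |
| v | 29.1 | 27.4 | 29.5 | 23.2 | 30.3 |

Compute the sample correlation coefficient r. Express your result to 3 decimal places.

n = 5, Σu = 44.5, Σv = 139.5, Σu² = 433.27, Σv² = 3924.15, Σuv = 1225.57
nΣuv − ΣuΣv = 6127.85 − 6207.75 = -79.9
nΣu² − (Σu)² = 2166.35 − 1980.25 = 186.1; nΣv² − (Σv)² = 19620.75 − 19460.25 = 160.5
r = -79.9 / √(186.1 × 160.5) = -79.9 / 172.8266 ≈ -0.462

-0.462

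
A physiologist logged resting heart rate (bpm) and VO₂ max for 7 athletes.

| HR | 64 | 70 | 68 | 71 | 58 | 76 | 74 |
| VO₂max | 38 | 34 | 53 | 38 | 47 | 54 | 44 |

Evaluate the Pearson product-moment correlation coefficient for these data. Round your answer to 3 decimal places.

0.126

n = 7, Σx = 481, Σy = 308, Σx² = 33277, Σy² = 13914, Σxy = 21200
nΣxy − ΣxΣy = 148400 − 148148 = 252
nΣx² − (Σx)² = 232939 − 231361 = 1578; nΣy² − (Σy)² = 97398 − 94864 = 2534
r = 252 / √(1578 × 2534) = 252 / 1999.6630 ≈ 0.126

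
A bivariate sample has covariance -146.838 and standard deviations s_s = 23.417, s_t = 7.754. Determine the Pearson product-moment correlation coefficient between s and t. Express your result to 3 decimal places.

-0.809

r = Cov(s,t) / (s_s · s_t) = -146.838 / (23.417 × 7.754)
  = -146.838 / 181.5754 ≈ -0.809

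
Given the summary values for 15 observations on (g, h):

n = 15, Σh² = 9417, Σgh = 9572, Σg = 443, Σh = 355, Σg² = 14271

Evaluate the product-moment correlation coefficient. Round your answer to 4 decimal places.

-0.8308

r = (nΣgh − ΣgΣh) / √[(nΣg² − (Σg)²)(nΣh² − (Σh)²)]
Numerator: 15×9572 − 443×355 = -13685
Denominator: √[(214065 − 196249)(141255 − 126025)] = √[17816 × 15230] = 16472.3307
r = -13685 / 16472.3307 ≈ -0.8308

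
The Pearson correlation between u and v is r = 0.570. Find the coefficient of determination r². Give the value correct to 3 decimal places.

0.325

r² = (0.570)² = 0.325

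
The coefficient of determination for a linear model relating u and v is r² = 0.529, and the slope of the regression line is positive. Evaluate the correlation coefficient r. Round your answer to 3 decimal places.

|r| = √0.529 = 0.727
The association is positive, so r = 0.727.

0.727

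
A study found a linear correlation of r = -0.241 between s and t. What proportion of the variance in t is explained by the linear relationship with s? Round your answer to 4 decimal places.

0.0581

r² = (-0.241)² = 0.0581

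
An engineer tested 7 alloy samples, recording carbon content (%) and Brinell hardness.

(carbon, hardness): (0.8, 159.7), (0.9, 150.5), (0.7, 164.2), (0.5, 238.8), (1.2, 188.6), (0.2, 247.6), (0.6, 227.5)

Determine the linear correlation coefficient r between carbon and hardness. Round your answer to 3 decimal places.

-0.699

n = 7, Σx = 4.9, Σy = 1376.9, Σx² = 4.03, Σy² = 280773.39, Σxy = 909.89
nΣxy − ΣxΣy = 6369.23 − 6746.81 = -377.58
nΣx² − (Σx)² = 28.21 − 24.01 = 4.2; nΣy² − (Σy)² = 1965413.73 − 1895853.61 = 69560.12
r = -377.58 / √(4.2 × 69560.12) = -377.58 / 540.5113 ≈ -0.699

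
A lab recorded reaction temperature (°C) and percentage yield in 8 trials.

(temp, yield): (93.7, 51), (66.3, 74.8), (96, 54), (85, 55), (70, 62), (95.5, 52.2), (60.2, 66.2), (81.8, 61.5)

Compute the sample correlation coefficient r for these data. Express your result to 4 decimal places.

n = 8, Σx = 648.5, Σy = 476.7, Σx² = 53951.91, Σy² = 28870.57, Σxy = 37937.98
nΣxy − ΣxΣy = 303503.84 − 309139.95 = -5636.11
nΣx² − (Σx)² = 431615.28 − 420552.25 = 11063.03; nΣy² − (Σy)² = 230964.56 − 227242.89 = 3721.67
r = -5636.11 / √(11063.03 × 3721.67) = -5636.11 / 6416.6149 ≈ -0.8784

-0.8784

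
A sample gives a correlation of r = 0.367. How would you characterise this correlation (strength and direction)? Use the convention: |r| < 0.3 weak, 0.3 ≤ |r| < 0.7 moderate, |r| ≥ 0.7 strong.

moderate positive

r = 0.367 > 0 so the relationship is positive.
|r| = 0.367, which falls in the moderate range.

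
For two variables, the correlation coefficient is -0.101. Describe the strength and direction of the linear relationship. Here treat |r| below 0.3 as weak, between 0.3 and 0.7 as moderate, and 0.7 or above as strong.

weak negative

r = -0.101 < 0 so the relationship is negative.
|r| = 0.101, which falls in the weak range.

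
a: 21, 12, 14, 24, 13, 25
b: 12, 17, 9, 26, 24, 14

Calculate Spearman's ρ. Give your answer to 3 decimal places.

-0.029

Rank a: 4, 1, 3, 5, 2, 6
Rank b: 2, 4, 1, 6, 5, 3
d = rank(a) − rank(b): 2, -3, 2, -1, -3, 3; Σd² = 36
ρ = 1 − 6Σd² / [n(n²−1)] = 1 − 6×36 / (6×35) = 1 − 216/210 ≈ -0.029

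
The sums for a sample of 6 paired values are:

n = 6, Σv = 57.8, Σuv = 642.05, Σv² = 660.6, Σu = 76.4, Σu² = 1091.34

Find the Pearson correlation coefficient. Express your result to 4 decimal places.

-0.8470

r = (nΣuv − ΣuΣv) / √[(nΣu² − (Σu)²)(nΣv² − (Σv)²)]
Numerator: 6×642.05 − 76.4×57.8 = -563.62
Denominator: √[(6548.04 − 5836.96)(3963.6 − 3340.84)] = √[711.08 × 622.76] = 665.4564
r = -563.62 / 665.4564 ≈ -0.8470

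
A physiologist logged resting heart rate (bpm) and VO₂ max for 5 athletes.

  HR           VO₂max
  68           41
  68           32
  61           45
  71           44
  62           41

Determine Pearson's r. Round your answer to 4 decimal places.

n = 5, Σx = 330, Σy = 203, Σx² = 21854, Σy² = 8347, Σxy = 13375
nΣxy − ΣxΣy = 66875 − 66990 = -115
nΣx² − (Σx)² = 109270 − 108900 = 370; nΣy² − (Σy)² = 41735 − 41209 = 526
r = -115 / √(370 × 526) = -115 / 441.1576 ≈ -0.2607

-0.2607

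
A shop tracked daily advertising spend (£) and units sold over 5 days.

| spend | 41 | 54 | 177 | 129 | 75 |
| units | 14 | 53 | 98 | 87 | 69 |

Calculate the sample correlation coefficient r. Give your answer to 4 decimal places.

n = 5, Σx = 476, Σy = 321, Σx² = 58192, Σy² = 24939, Σxy = 37180
nΣxy − ΣxΣy = 185900 − 152796 = 33104
nΣx² − (Σx)² = 290960 − 226576 = 64384; nΣy² − (Σy)² = 124695 − 103041 = 21654
r = 33104 / √(64384 × 21654) = 33104 / 37338.6012 ≈ 0.8866

0.8866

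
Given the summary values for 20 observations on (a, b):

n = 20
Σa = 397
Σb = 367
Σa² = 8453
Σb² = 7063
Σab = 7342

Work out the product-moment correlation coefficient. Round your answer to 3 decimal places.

0.132

r = (nΣab − ΣaΣb) / √[(nΣa² − (Σa)²)(nΣb² − (Σb)²)]
Numerator: 20×7342 − 397×367 = 1141
Denominator: √[(169060 − 157609)(141260 − 134689)] = √[11451 × 6571] = 8674.3600
r = 1141 / 8674.3600 ≈ 0.132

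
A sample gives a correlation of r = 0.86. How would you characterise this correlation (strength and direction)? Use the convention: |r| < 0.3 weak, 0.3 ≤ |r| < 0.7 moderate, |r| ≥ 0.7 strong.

r = 0.86 > 0 so the relationship is positive.
|r| = 0.86, which falls in the strong range.

strong positive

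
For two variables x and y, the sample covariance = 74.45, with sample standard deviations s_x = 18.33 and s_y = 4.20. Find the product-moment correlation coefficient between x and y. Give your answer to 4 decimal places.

r = Cov(x,y) / (s_x · s_y) = 74.45 / (18.33 × 4.20)
  = 74.45 / 76.9860 ≈ 0.9671

0.9671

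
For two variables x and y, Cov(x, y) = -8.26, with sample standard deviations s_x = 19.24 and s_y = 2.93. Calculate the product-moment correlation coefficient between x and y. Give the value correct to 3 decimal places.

r = Cov(x,y) / (s_x · s_y) = -8.26 / (19.24 × 2.93)
  = -8.26 / 56.3732 ≈ -0.147

-0.147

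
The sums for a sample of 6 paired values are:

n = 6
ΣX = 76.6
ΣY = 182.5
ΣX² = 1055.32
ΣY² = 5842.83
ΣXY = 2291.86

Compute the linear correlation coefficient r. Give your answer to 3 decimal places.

r = (nΣXY − ΣXΣY) / √[(nΣX² − (ΣX)²)(nΣY² − (ΣY)²)]
Numerator: 6×2291.86 − 76.6×182.5 = -228.34
Denominator: √[(6331.92 − 5867.56)(35056.98 − 33306.25)] = √[464.36 × 1750.73] = 901.6479
r = -228.34 / 901.6479 ≈ -0.253

-0.253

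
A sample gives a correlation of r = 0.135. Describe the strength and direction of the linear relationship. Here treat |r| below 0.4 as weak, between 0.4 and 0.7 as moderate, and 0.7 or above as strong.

weak positive

r = 0.135 > 0 so the relationship is positive.
|r| = 0.135, which falls in the weak range.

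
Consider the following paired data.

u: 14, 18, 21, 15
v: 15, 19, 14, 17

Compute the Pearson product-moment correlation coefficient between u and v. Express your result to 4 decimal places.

-0.1902

n = 4, Σu = 68, Σv = 65, Σu² = 1186, Σv² = 1071, Σuv = 1101
nΣuv − ΣuΣv = 4404 − 4420 = -16
nΣu² − (Σu)² = 4744 − 4624 = 120; nΣv² − (Σv)² = 4284 − 4225 = 59
r = -16 / √(120 × 59) = -16 / 84.1427 ≈ -0.1902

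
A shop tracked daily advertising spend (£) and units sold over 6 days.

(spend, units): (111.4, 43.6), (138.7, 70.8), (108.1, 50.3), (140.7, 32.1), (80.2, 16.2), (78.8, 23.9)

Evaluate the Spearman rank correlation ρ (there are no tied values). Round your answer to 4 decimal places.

Rank spend: 4, 5, 3, 6, 2, 1
Rank units: 4, 6, 5, 3, 1, 2
d = rank(spend) − rank(units): 0, -1, -2, 3, 1, -1; Σd² = 16
ρ = 1 − 6Σd² / [n(n²−1)] = 1 − 6×16 / (6×35) = 1 − 96/210 ≈ 0.5429

0.5429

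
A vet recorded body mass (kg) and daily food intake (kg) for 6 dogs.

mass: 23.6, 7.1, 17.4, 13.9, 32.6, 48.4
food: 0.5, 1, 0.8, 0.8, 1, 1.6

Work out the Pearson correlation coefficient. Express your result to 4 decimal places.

n = 6, Σx = 143, Σy = 5.7, Σx² = 4508.66, Σy² = 6.09, Σxy = 153.98
nΣxy − ΣxΣy = 923.88 − 815.1 = 108.78
nΣx² − (Σx)² = 27051.96 − 20449 = 6602.96; nΣy² − (Σy)² = 36.54 − 32.49 = 4.05
r = 108.78 / √(6602.96 × 4.05) = 108.78 / 163.5298 ≈ 0.6652

0.6652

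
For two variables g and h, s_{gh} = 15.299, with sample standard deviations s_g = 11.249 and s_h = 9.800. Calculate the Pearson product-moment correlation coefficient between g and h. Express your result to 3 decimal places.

r = Cov(g,h) / (s_g · s_h) = 15.299 / (11.249 × 9.800)
  = 15.299 / 110.2402 ≈ 0.139

0.139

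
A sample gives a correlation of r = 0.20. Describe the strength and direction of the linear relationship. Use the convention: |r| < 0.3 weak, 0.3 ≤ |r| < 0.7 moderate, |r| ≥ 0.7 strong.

weak positive

r = 0.20 > 0 so the relationship is positive.
|r| = 0.20, which falls in the weak range.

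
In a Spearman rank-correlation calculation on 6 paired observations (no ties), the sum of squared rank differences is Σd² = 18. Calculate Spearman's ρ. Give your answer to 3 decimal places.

ρ = 1 − 6Σd² / [n(n²−1)] = 1 − 6×18 / (6×35)
  = 1 − 108/210 = 1 − 0.5143 ≈ 0.486

0.486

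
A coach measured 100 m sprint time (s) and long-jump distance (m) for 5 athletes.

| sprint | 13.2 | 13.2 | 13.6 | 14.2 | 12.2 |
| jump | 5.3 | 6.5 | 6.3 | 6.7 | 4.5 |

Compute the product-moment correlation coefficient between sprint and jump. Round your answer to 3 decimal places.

n = 5, Σx = 66.4, Σy = 29.3, Σx² = 883.92, Σy² = 175.17, Σxy = 391.48
nΣxy − ΣxΣy = 1957.4 − 1945.52 = 11.88
nΣx² − (Σx)² = 4419.6 − 4408.96 = 10.64; nΣy² − (Σy)² = 875.85 − 858.49 = 17.36
r = 11.88 / √(10.64 × 17.36) = 11.88 / 13.5908 ≈ 0.874

0.874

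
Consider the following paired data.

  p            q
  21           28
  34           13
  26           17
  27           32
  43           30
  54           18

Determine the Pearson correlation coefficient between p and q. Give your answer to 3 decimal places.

-0.238

n = 6, Σp = 205, Σq = 138, Σp² = 7767, Σq² = 3490, Σpq = 4598
nΣpq − ΣpΣq = 27588 − 28290 = -702
nΣp² − (Σp)² = 46602 − 42025 = 4577; nΣq² − (Σq)² = 20940 − 19044 = 1896
r = -702 / √(4577 × 1896) = -702 / 2945.8432 ≈ -0.238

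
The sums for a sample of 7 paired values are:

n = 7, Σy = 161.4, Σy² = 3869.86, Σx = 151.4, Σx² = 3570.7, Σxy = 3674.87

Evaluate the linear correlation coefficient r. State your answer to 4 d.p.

r = (nΣxy − ΣxΣy) / √[(nΣx² − (Σx)²)(nΣy² − (Σy)²)]
Numerator: 7×3674.87 − 151.4×161.4 = 1288.13
Denominator: √[(24994.9 − 22921.96)(27089.02 − 26049.96)] = √[2072.94 × 1039.06] = 1467.6202
r = 1288.13 / 1467.6202 ≈ 0.8777

0.8777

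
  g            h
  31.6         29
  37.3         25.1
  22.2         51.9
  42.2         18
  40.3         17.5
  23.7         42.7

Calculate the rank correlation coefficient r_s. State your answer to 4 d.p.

-0.9429

Rank g: 3, 4, 1, 6, 5, 2
Rank h: 4, 3, 6, 2, 1, 5
d = rank(g) − rank(h): -1, 1, -5, 4, 4, -3; Σd² = 68
ρ = 1 − 6Σd² / [n(n²−1)] = 1 − 6×68 / (6×35) = 1 − 408/210 ≈ -0.9429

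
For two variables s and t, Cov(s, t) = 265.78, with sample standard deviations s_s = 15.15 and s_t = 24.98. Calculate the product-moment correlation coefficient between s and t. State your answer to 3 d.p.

r = Cov(s,t) / (s_s · s_t) = 265.78 / (15.15 × 24.98)
  = 265.78 / 378.4470 ≈ 0.702

0.702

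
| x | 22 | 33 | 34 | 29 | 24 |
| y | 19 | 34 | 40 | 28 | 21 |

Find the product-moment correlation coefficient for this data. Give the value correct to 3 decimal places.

0.979

n = 5, Σx = 142, Σy = 142, Σx² = 4146, Σy² = 4342, Σxy = 4216
nΣxy − ΣxΣy = 21080 − 20164 = 916
nΣx² − (Σx)² = 20730 − 20164 = 566; nΣy² − (Σy)² = 21710 − 20164 = 1546
r = 916 / √(566 × 1546) = 916 / 935.4336 ≈ 0.979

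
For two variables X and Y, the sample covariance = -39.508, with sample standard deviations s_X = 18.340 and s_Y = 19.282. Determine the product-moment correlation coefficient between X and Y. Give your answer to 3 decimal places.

-0.112

r = Cov(X,Y) / (s_X · s_Y) = -39.508 / (18.340 × 19.282)
  = -39.508 / 353.6319 ≈ -0.112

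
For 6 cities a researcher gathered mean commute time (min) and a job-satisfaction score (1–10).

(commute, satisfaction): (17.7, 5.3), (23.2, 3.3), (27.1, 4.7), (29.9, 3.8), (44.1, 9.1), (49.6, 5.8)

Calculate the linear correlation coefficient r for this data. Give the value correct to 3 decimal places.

0.614

n = 6, Σx = 191.6, Σy = 32, Σx² = 6884.92, Σy² = 191.96, Σxy = 1100.35
nΣxy − ΣxΣy = 6602.1 − 6131.2 = 470.9
nΣx² − (Σx)² = 41309.52 − 36710.56 = 4598.96; nΣy² − (Σy)² = 1151.76 − 1024 = 127.76
r = 470.9 / √(4598.96 × 127.76) = 470.9 / 766.5267 ≈ 0.614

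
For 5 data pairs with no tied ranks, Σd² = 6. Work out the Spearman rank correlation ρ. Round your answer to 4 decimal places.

0.7000

ρ = 1 − 6Σd² / [n(n²−1)] = 1 − 6×6 / (5×24)
  = 1 − 36/120 = 1 − 0.30000 ≈ 0.7000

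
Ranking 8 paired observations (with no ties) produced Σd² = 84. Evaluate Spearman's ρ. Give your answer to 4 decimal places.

0.0000

ρ = 1 − 6Σd² / [n(n²−1)] = 1 − 6×84 / (8×63)
  = 1 − 504/504 = 1 − 1.00000 ≈ 0.0000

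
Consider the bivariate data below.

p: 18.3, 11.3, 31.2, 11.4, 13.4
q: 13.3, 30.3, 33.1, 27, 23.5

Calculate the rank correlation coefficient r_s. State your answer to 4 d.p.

0.0000

Rank p: 4, 1, 5, 2, 3
Rank q: 1, 4, 5, 3, 2
d = rank(p) − rank(q): 3, -3, 0, -1, 1; Σd² = 20
ρ = 1 − 6Σd² / [n(n²−1)] = 1 − 6×20 / (5×24) = 1 − 120/120 ≈ 0.0000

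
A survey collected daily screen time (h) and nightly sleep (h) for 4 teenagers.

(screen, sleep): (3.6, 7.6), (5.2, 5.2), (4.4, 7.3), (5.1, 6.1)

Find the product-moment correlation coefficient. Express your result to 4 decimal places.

-0.9065

n = 4, Σx = 18.3, Σy = 26.2, Σx² = 85.37, Σy² = 175.3, Σxy = 117.63
nΣxy − ΣxΣy = 470.52 − 479.46 = -8.94
nΣx² − (Σx)² = 341.48 − 334.89 = 6.59; nΣy² − (Σy)² = 701.2 − 686.44 = 14.76
r = -8.94 / √(6.59 × 14.76) = -8.94 / 9.8625 ≈ -0.9065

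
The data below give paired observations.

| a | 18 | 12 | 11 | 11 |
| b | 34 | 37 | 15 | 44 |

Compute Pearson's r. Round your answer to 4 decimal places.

n = 4, Σa = 52, Σb = 130, Σa² = 710, Σb² = 4686, Σab = 1705
nΣab − ΣaΣb = 6820 − 6760 = 60
nΣa² − (Σa)² = 2840 − 2704 = 136; nΣb² − (Σb)² = 18744 − 16900 = 1844
r = 60 / √(136 × 1844) = 60 / 500.7834 ≈ 0.1198

0.1198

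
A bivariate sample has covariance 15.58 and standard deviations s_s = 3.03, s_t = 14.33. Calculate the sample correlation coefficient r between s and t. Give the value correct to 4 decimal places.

0.3588

r = Cov(s,t) / (s_s · s_t) = 15.58 / (3.03 × 14.33)
  = 15.58 / 43.4199 ≈ 0.3588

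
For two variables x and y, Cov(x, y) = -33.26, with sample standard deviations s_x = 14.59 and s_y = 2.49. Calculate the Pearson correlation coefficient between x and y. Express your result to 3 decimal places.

-0.916

r = Cov(x,y) / (s_x · s_y) = -33.26 / (14.59 × 2.49)
  = -33.26 / 36.3291 ≈ -0.916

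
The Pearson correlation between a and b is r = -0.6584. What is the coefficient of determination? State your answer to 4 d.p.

0.4335

r² = (-0.6584)² = 0.4335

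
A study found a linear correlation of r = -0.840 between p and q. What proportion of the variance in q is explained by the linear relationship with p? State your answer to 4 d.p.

r² = (-0.840)² = 0.7056

0.7056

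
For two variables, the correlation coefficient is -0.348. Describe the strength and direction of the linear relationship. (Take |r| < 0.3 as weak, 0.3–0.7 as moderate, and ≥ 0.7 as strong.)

moderate negative

r = -0.348 < 0 so the relationship is negative.
|r| = 0.348, which falls in the moderate range.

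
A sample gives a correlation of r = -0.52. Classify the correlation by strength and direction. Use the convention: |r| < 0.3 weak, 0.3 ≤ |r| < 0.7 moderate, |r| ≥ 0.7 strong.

r = -0.52 < 0 so the relationship is negative.
|r| = 0.52, which falls in the moderate range.

moderate negative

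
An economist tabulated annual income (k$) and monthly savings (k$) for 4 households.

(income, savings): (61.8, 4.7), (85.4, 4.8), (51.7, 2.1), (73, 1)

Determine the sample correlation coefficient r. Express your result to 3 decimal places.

n = 4, Σx = 271.9, Σy = 12.6, Σx² = 19114.29, Σy² = 50.54, Σxy = 881.95
nΣxy − ΣxΣy = 3527.8 − 3425.94 = 101.86
nΣx² − (Σx)² = 76457.16 − 73929.61 = 2527.55; nΣy² − (Σy)² = 202.16 − 158.76 = 43.4
r = 101.86 / √(2527.55 × 43.4) = 101.86 / 331.2034 ≈ 0.308

0.308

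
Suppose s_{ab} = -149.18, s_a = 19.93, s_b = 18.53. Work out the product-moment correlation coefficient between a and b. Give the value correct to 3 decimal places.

r = Cov(a,b) / (s_a · s_b) = -149.18 / (19.93 × 18.53)
  = -149.18 / 369.3029 ≈ -0.404

-0.404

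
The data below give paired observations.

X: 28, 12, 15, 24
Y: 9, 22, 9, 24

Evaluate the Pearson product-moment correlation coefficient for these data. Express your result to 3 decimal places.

-0.202

n = 4, ΣX = 79, ΣY = 64, ΣX² = 1729, ΣY² = 1222, ΣXY = 1227
nΣXY − ΣXΣY = 4908 − 5056 = -148
nΣX² − (ΣX)² = 6916 − 6241 = 675; nΣY² − (ΣY)² = 4888 − 4096 = 792
r = -148 / √(675 × 792) = -148 / 731.1635 ≈ -0.202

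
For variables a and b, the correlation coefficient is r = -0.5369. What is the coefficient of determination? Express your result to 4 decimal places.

0.2883

r² = (-0.5369)² = 0.2883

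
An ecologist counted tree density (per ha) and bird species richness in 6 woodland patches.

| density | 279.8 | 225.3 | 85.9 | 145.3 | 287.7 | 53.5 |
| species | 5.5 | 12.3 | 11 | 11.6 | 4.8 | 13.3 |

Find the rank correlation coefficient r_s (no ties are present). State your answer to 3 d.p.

Rank density: 5, 4, 2, 3, 6, 1
Rank species: 2, 5, 3, 4, 1, 6
d = rank(density) − rank(species): 3, -1, -1, -1, 5, -5; Σd² = 62
ρ = 1 − 6Σd² / [n(n²−1)] = 1 − 6×62 / (6×35) = 1 − 372/210 ≈ -0.771

-0.771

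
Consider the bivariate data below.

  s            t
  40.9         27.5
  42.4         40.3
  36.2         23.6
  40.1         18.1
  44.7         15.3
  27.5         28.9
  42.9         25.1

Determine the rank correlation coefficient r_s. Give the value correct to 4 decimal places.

Rank s: 4, 5, 2, 3, 7, 1, 6
Rank t: 5, 7, 3, 2, 1, 6, 4
d = rank(s) − rank(t): -1, -2, -1, 1, 6, -5, 2; Σd² = 72
ρ = 1 − 6Σd² / [n(n²−1)] = 1 − 6×72 / (7×48) = 1 − 432/336 ≈ -0.2857

-0.2857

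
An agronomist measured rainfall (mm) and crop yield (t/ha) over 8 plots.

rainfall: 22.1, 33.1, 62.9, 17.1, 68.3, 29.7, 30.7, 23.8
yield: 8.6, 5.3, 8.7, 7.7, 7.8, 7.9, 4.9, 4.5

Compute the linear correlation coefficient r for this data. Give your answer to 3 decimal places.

0.334

n = 8, Σx = 287.7, Σy = 55.4, Σx² = 12888.75, Σy² = 404.54, Σxy = 2069.29
nΣxy − ΣxΣy = 16554.32 − 15938.58 = 615.74
nΣx² − (Σx)² = 103110 − 82771.29 = 20338.71; nΣy² − (Σy)² = 3236.32 − 3069.16 = 167.16
r = 615.74 / √(20338.71 × 167.16) = 615.74 / 1843.8597 ≈ 0.334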